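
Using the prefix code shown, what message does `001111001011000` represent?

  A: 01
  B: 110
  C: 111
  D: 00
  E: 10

DCEAAED

Read left to right; each codeword is recognised as soon as it completes (prefix code):
  00→D | 111→C | 10→E | 01→A | 01→A | 10→E | 00→D
Decoded message: DCEAAED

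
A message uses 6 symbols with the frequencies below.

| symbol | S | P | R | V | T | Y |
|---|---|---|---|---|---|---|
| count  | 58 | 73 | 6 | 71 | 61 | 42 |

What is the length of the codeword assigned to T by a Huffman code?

Repeatedly merge the two smallest:
R(6) + Y(42) → 48
48 + S(58) → 106
T(61) + V(71) → 132
P(73) + 106 → 179
132 + 179 → 311
T sits 2 levels below the root, so its codeword is 2 bits.

2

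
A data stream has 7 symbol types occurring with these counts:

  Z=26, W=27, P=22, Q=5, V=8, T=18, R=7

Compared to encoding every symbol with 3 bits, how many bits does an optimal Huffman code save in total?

43

Fixed-length: 3 bits × 113 symbols = 339 bits.
Huffman merges:
combine Q(5), R(7) → 12
combine V(8), 12 → 20
combine T(18), 20 → 38
combine P(22), Z(26) → 48
combine W(27), 38 → 65
combine 48, 65 → 113
Huffman total = 12 + 20 + 38 + 48 + 65 + 113 = 296 bits.
Saving = 339 − 296 = 43 bits.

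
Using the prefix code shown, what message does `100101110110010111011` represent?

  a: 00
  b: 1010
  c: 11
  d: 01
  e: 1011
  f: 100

Read left to right; each codeword is recognised as soon as it completes (prefix code):
  100→f | 1011→e | 1011→e | 00→a | 1011→e | 1011→e
Decoded message: feeaee

feeaee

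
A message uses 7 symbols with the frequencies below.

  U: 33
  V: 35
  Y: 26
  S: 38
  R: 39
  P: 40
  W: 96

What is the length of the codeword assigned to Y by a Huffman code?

Huffman merges, smallest pair first:
Y(26) + U(33) → 59
V(35) + S(38) → 73
R(39) + P(40) → 79
59 + 73 → 132
79 + W(96) → 175
132 + 175 → 307
Y's leaf is at depth 3, giving a 3-bit codeword.

3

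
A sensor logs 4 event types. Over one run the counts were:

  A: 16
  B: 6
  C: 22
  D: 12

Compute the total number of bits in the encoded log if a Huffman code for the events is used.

108

Greedily combine the two least-frequent nodes:
B(6) + D(12) → 18
A(16) + 18 → 34
C(22) + 34 → 56
Total encoded bits = sum of merged weights = 18 + 34 + 56 = 108.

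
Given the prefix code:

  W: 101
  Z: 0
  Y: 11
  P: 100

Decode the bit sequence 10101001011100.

Read left to right; each codeword is recognised as soon as it completes (prefix code):
  101→W | 0→Z | 100→P | 101→W | 11→Y | 0→Z | 0→Z
Decoded message: WZPWYZZ

WZPWYZZ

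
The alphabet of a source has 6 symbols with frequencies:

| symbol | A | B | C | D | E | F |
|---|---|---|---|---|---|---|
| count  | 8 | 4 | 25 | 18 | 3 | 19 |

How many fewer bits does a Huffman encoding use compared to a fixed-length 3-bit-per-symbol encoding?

Fixed-length: 3 bits × 77 symbols = 231 bits.
Huffman merges:
merge E(3) and B(4): 7
merge 7 and A(8): 15
merge 15 and D(18): 33
merge F(19) and C(25): 44
merge 33 and 44: 77
Huffman total = 7 + 15 + 33 + 44 + 77 = 176 bits.
Saving = 231 − 176 = 55 bits.

55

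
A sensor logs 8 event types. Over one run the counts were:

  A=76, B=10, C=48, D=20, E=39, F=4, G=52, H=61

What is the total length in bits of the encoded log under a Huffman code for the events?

Greedily combine the two least-frequent nodes:
merge F(4) and B(10): 14
merge 14 and D(20): 34
merge 34 and E(39): 73
merge C(48) and G(52): 100
merge H(61) and 73: 134
merge A(76) and 100: 176
merge 134 and 176: 310
The encoded length is the sum of every internal node's weight: 14 + 34 + 73 + 100 + 134 + 176 + 310 = 841 bits.

841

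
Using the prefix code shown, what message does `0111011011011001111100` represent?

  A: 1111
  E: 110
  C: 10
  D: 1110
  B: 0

Read left to right; each codeword is recognised as soon as it completes (prefix code):
  0→B | 1110→D | 110→E | 110→E | 110→E | 0→B | 1111→A | 10→C | 0→B
Decoded message: BDEEEBACB

BDEEEBACB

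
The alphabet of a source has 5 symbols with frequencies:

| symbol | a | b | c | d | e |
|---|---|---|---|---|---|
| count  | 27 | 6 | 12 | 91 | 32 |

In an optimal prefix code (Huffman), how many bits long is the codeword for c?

Huffman merges, smallest pair first:
combine b(6), c(12) → 18
combine 18, a(27) → 45
combine e(32), 45 → 77
combine 77, d(91) → 168
c sits 4 levels below the root, so its codeword is 4 bits.

4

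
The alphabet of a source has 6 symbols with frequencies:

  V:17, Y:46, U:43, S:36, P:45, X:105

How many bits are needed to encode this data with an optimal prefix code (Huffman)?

719

Merge the two smallest weights repeatedly:
merge V(17) and S(36): 53
merge U(43) and P(45): 88
merge Y(46) and 53: 99
merge 88 and 99: 187
merge X(105) and 187: 292
The encoded length is the sum of every internal node's weight: 53 + 88 + 99 + 187 + 292 = 719 bits.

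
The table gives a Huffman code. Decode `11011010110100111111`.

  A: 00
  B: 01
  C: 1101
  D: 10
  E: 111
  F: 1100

CDDCAEE

Read left to right; each codeword is recognised as soon as it completes (prefix code):
  1101→C | 10→D | 10→D | 1101→C | 00→A | 111→E | 111→E
Decoded message: CDDCAEE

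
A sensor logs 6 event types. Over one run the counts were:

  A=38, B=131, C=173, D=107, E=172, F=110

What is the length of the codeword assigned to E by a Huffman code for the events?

2

Huffman merges, smallest pair first:
combine A(38), D(107) → 145
combine F(110), B(131) → 241
combine 145, E(172) → 317
combine C(173), 241 → 414
combine 317, 414 → 731
E's leaf is at depth 2, giving a 2-bit codeword.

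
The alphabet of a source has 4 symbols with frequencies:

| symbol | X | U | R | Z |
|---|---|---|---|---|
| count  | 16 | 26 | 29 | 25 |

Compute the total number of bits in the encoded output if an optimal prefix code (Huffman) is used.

192

Greedily combine the two least-frequent nodes:
combine X(16), Z(25) → 41
combine U(26), R(29) → 55
combine 41, 55 → 96
Total encoded bits = sum of merged weights = 41 + 55 + 96 = 192.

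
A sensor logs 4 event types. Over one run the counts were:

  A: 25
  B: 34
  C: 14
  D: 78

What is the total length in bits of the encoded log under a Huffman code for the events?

Merge the two smallest weights repeatedly:
C(14) + A(25) → 39
B(34) + 39 → 73
73 + D(78) → 151
Each symbol's bit-cost is frequency × depth; summing gives 263 bits (equivalently 39 + 73 + 151).

263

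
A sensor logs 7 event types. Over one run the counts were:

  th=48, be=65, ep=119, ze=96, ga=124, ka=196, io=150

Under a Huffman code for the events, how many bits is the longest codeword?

Merge the two lowest-weight nodes at each step:
combine th(48), be(65) → 113
combine ze(96), 113 → 209
combine ep(119), ga(124) → 243
combine io(150), ka(196) → 346
combine 209, 243 → 452
combine 346, 452 → 798
The rarest symbols sit at the bottom; the longest codeword is 4 bits.

4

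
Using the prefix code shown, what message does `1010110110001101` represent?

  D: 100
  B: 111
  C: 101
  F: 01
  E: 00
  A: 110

CFCDFC

Read left to right; each codeword is recognised as soon as it completes (prefix code):
  101→C | 01→F | 101→C | 100→D | 01→F | 101→C
Decoded message: CFCDFC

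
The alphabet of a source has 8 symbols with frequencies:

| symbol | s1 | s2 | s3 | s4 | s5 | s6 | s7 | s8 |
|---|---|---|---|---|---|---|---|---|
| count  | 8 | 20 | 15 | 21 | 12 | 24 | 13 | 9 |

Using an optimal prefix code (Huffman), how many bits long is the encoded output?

Greedily combine the two least-frequent nodes:
combine s1(8), s8(9) → 17
combine s5(12), s7(13) → 25
combine s3(15), 17 → 32
combine s2(20), s4(21) → 41
combine s6(24), 25 → 49
combine 32, 41 → 73
combine 49, 73 → 122
Total encoded bits = sum of merged weights = 17 + 25 + 32 + 41 + 49 + 73 + 122 = 359.

359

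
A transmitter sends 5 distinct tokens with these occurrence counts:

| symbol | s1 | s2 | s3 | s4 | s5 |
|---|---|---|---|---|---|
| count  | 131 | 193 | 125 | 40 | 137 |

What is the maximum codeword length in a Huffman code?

3

Merge the two lowest-weight nodes at each step:
merge s4(40) and s3(125): 165
merge s1(131) and s5(137): 268
merge 165 and s2(193): 358
merge 268 and 358: 626
The first pair merged (s4, s3) ends up deepest, at depth 3.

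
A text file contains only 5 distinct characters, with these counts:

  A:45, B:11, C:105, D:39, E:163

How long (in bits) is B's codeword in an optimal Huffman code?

Repeatedly merge the two smallest:
B(11) + D(39) → 50
A(45) + 50 → 95
95 + C(105) → 200
E(163) + 200 → 363
B's leaf is at depth 4, giving a 4-bit codeword.

4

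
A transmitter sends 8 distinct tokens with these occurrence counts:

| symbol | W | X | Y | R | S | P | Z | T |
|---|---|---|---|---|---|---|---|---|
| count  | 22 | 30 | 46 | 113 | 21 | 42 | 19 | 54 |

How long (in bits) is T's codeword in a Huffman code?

Huffman merges, smallest pair first:
merge Z(19) and S(21): 40
merge W(22) and X(30): 52
merge 40 and P(42): 82
merge Y(46) and 52: 98
merge T(54) and 82: 136
merge 98 and R(113): 211
merge 136 and 211: 347
T's leaf is at depth 2, giving a 2-bit codeword.

2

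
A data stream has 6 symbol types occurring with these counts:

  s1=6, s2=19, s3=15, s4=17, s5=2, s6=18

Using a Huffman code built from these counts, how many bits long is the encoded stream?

185

Build the Huffman tree bottom-up:
merge s5(2) and s1(6): 8
merge 8 and s3(15): 23
merge s4(17) and s6(18): 35
merge s2(19) and 23: 42
merge 35 and 42: 77
Each symbol's bit-cost is frequency × depth; summing gives 185 bits (equivalently 8 + 23 + 35 + 42 + 77).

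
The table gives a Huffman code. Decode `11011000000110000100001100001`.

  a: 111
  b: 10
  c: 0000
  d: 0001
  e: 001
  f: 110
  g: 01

ffcgbdcfd

Read left to right; each codeword is recognised as soon as it completes (prefix code):
  110→f | 110→f | 0000→c | 01→g | 10→b | 0001→d | 0000→c | 110→f | 0001→d
Decoded message: ffcgbdcfd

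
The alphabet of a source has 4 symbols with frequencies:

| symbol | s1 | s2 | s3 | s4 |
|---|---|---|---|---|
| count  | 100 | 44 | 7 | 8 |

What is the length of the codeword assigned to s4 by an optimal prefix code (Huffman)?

Build the tree from the bottom:
merge s3(7) and s4(8): 15
merge 15 and s2(44): 59
merge 59 and s1(100): 159
s4's leaf is at depth 3, giving a 3-bit codeword.

3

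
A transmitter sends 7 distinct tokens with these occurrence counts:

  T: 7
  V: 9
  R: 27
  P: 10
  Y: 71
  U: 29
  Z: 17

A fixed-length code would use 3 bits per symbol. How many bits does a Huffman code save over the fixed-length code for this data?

Fixed-length: 3 bits × 170 symbols = 510 bits.
Huffman merges:
T(7) + V(9) → 16
P(10) + 16 → 26
Z(17) + 26 → 43
R(27) + U(29) → 56
43 + 56 → 99
Y(71) + 99 → 170
Huffman total = 16 + 26 + 43 + 56 + 99 + 170 = 410 bits.
Saving = 510 − 410 = 100 bits.

100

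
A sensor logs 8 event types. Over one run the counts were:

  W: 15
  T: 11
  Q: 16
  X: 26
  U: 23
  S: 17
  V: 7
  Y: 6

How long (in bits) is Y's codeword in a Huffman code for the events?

4

Repeatedly merge the two smallest:
Y(6) + V(7) → 13
T(11) + 13 → 24
W(15) + Q(16) → 31
S(17) + U(23) → 40
24 + X(26) → 50
31 + 40 → 71
50 + 71 → 121
The subtree containing Y is merged 4 times, so code length = 4.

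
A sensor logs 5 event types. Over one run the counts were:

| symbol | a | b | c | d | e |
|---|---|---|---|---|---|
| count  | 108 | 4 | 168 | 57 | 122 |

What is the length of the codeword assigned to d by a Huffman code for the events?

Build the tree from the bottom:
merge b(4) and d(57): 61
merge 61 and a(108): 169
merge e(122) and c(168): 290
merge 169 and 290: 459
d sits 3 levels below the root, so its codeword is 3 bits.

3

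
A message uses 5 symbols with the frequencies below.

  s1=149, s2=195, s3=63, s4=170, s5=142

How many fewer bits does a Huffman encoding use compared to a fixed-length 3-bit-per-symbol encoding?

514

Fixed-length: 3 bits × 719 symbols = 2157 bits.
Huffman merges:
merge s3(63) and s5(142): 205
merge s1(149) and s4(170): 319
merge s2(195) and 205: 400
merge 319 and 400: 719
Huffman total = 205 + 319 + 400 + 719 = 1643 bits.
Saving = 2157 − 1643 = 514 bits.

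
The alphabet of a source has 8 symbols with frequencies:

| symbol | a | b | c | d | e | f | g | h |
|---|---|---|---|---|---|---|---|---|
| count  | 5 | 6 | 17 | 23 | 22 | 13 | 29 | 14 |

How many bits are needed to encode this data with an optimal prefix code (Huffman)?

Build the Huffman tree bottom-up:
combine a(5), b(6) → 11
combine 11, f(13) → 24
combine h(14), c(17) → 31
combine e(22), d(23) → 45
combine 24, g(29) → 53
combine 31, 45 → 76
combine 53, 76 → 129
Total encoded bits = sum of merged weights = 11 + 24 + 31 + 45 + 53 + 76 + 129 = 369.

369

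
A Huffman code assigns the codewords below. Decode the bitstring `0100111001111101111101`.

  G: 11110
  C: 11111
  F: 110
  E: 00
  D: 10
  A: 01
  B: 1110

AEBAGCA

Read left to right; each codeword is recognised as soon as it completes (prefix code):
  01→A | 00→E | 1110→B | 01→A | 11110→G | 11111→C | 01→A
Decoded message: AEBAGCA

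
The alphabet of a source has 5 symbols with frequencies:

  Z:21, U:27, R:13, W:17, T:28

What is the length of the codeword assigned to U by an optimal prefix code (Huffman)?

2

Repeatedly merge the two smallest:
R(13) + W(17) → 30
Z(21) + U(27) → 48
T(28) + 30 → 58
48 + 58 → 106
U's leaf is at depth 2, giving a 2-bit codeword.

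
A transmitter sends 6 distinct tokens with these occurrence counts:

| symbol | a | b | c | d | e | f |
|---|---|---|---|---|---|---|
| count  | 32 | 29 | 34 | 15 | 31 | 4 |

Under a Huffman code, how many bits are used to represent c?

Build the tree from the bottom:
merge f(4) and d(15): 19
merge 19 and b(29): 48
merge e(31) and a(32): 63
merge c(34) and 48: 82
merge 63 and 82: 145
c's leaf is at depth 2, giving a 2-bit codeword.

2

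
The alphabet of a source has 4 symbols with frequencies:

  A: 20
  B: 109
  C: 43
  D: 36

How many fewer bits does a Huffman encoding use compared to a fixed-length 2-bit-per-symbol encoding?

53

Fixed-length: 2 bits × 208 symbols = 416 bits.
Huffman merges:
merge A(20) and D(36): 56
merge C(43) and 56: 99
merge 99 and B(109): 208
Huffman total = 56 + 99 + 208 = 363 bits.
Saving = 416 − 363 = 53 bits.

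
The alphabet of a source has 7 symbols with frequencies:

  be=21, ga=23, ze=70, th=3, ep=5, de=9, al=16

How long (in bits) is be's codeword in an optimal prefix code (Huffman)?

Repeatedly merge the two smallest:
th(3) + ep(5) → 8
8 + de(9) → 17
al(16) + 17 → 33
be(21) + ga(23) → 44
33 + 44 → 77
ze(70) + 77 → 147
be's leaf is at depth 3, giving a 3-bit codeword.

3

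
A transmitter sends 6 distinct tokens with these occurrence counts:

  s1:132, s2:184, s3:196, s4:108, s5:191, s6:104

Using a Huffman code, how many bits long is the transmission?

2358

Build the Huffman tree bottom-up:
s6(104) + s4(108) → 212
s1(132) + s2(184) → 316
s5(191) + s3(196) → 387
212 + 316 → 528
387 + 528 → 915
Total encoded bits = sum of merged weights = 212 + 316 + 387 + 528 + 915 = 2358.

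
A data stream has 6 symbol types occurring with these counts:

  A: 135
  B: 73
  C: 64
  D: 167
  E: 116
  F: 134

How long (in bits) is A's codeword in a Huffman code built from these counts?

2

Repeatedly merge the two smallest:
merge C(64) and B(73): 137
merge E(116) and F(134): 250
merge A(135) and 137: 272
merge D(167) and 250: 417
merge 272 and 417: 689
A's leaf is at depth 2, giving a 2-bit codeword.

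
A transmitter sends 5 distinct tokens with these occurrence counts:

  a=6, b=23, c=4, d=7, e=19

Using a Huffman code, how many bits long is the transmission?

122

Build the Huffman tree bottom-up:
combine c(4), a(6) → 10
combine d(7), 10 → 17
combine 17, e(19) → 36
combine b(23), 36 → 59
Total encoded bits = sum of merged weights = 10 + 17 + 36 + 59 = 122.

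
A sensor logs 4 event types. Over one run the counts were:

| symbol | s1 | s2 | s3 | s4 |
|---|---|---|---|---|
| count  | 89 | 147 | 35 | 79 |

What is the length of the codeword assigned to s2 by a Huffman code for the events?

Huffman merges, smallest pair first:
combine s3(35), s4(79) → 114
combine s1(89), 114 → 203
combine s2(147), 203 → 350
s2 is merged only at the final step, so code length = 1.

1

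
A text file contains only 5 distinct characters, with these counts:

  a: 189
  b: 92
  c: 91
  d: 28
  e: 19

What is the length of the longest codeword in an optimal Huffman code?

4

Merge the two lowest-weight nodes at each step:
e(19) + d(28) → 47
47 + c(91) → 138
b(92) + 138 → 230
a(189) + 230 → 419
Maximum depth reached is 4.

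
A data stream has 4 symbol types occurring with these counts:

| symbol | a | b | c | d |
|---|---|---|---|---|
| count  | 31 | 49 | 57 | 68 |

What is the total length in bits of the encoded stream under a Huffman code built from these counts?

Greedily combine the two least-frequent nodes:
a(31) + b(49) → 80
c(57) + d(68) → 125
80 + 125 → 205
Total encoded bits = sum of merged weights = 80 + 125 + 205 = 410.

410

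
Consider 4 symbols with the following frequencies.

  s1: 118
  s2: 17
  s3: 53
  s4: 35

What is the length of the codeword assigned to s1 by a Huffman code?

1

Repeatedly merge the two smallest:
s2(17) + s4(35) → 52
52 + s3(53) → 105
105 + s1(118) → 223
s1 is a child of the root — depth 1, so its codeword is a single bit.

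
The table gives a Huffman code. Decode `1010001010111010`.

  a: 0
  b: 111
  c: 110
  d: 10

ddaaddbad

Read left to right; each codeword is recognised as soon as it completes (prefix code):
  10→d | 10→d | 0→a | 0→a | 10→d | 10→d | 111→b | 0→a | 10→d
Decoded message: ddaaddbad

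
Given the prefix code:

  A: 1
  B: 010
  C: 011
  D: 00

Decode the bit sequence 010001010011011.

BDABCC

Read left to right; each codeword is recognised as soon as it completes (prefix code):
  010→B | 00→D | 1→A | 010→B | 011→C | 011→C
Decoded message: BDABCC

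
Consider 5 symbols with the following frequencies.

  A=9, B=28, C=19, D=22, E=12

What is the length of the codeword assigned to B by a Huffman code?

2

Build the tree from the bottom:
A(9) + E(12) → 21
C(19) + 21 → 40
D(22) + B(28) → 50
40 + 50 → 90
B sits 2 levels below the root, so its codeword is 2 bits.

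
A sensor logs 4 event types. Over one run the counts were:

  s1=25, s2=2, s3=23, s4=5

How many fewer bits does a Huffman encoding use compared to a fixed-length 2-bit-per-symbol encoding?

18

Fixed-length: 2 bits × 55 symbols = 110 bits.
Huffman merges:
combine s2(2), s4(5) → 7
combine 7, s3(23) → 30
combine s1(25), 30 → 55
Huffman total = 7 + 30 + 55 = 92 bits.
Saving = 110 − 92 = 18 bits.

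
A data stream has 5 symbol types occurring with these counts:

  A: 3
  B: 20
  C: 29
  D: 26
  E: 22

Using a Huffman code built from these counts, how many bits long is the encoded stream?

Merge the two smallest weights repeatedly:
merge A(3) and B(20): 23
merge E(22) and 23: 45
merge D(26) and C(29): 55
merge 45 and 55: 100
Total encoded bits = sum of merged weights = 23 + 45 + 55 + 100 = 223.

223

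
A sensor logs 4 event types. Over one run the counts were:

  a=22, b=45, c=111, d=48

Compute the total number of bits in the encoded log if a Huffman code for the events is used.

Build the Huffman tree bottom-up:
combine a(22), b(45) → 67
combine d(48), 67 → 115
combine c(111), 115 → 226
Each symbol's bit-cost is frequency × depth; summing gives 408 bits (equivalently 67 + 115 + 226).

408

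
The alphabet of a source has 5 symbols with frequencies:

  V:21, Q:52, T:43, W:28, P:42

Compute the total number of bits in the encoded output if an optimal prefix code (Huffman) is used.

Build the Huffman tree bottom-up:
merge V(21) and W(28): 49
merge P(42) and T(43): 85
merge 49 and Q(52): 101
merge 85 and 101: 186
The encoded length is the sum of every internal node's weight: 49 + 85 + 101 + 186 = 421 bits.

421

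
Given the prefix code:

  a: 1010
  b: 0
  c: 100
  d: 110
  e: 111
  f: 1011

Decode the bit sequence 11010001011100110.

dcbfcd

Read left to right; each codeword is recognised as soon as it completes (prefix code):
  110→d | 100→c | 0→b | 1011→f | 100→c | 110→d
Decoded message: dcbfcd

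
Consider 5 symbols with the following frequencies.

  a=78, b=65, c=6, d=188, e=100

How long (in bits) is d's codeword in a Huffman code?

1

Huffman merges, smallest pair first:
merge c(6) and b(65): 71
merge 71 and a(78): 149
merge e(100) and 149: 249
merge d(188) and 249: 437
d is merged only at the final step, so code length = 1.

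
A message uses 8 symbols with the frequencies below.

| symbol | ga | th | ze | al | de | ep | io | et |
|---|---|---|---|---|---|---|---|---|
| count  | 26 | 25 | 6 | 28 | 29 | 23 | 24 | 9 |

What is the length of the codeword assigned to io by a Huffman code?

3

Repeatedly merge the two smallest:
merge ze(6) and et(9): 15
merge 15 and ep(23): 38
merge io(24) and th(25): 49
merge ga(26) and al(28): 54
merge de(29) and 38: 67
merge 49 and 54: 103
merge 67 and 103: 170
io's leaf is at depth 3, giving a 3-bit codeword.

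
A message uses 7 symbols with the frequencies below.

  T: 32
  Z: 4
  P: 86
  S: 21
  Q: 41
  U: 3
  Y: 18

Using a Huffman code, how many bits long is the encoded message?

Greedily combine the two least-frequent nodes:
combine U(3), Z(4) → 7
combine 7, Y(18) → 25
combine S(21), 25 → 46
combine T(32), Q(41) → 73
combine 46, 73 → 119
combine P(86), 119 → 205
Each symbol's bit-cost is frequency × depth; summing gives 475 bits (equivalently 7 + 25 + 46 + 73 + 119 + 205).

475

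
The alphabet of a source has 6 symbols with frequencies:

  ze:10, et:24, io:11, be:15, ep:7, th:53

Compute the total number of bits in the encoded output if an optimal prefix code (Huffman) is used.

271

Merge the two smallest weights repeatedly:
ep(7) + ze(10) → 17
io(11) + be(15) → 26
17 + et(24) → 41
26 + 41 → 67
th(53) + 67 → 120
Each symbol's bit-cost is frequency × depth; summing gives 271 bits (equivalently 17 + 26 + 41 + 67 + 120).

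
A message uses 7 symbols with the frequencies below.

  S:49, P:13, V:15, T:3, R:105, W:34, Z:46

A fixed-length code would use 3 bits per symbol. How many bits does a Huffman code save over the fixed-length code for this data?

Fixed-length: 3 bits × 265 symbols = 795 bits.
Huffman merges:
T(3) + P(13) → 16
V(15) + 16 → 31
31 + W(34) → 65
Z(46) + S(49) → 95
65 + 95 → 160
R(105) + 160 → 265
Huffman total = 16 + 31 + 65 + 95 + 160 + 265 = 632 bits.
Saving = 795 − 632 = 163 bits.

163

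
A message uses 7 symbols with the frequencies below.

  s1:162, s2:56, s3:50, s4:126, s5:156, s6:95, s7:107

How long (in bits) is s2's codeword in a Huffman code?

Build the tree from the bottom:
merge s3(50) and s2(56): 106
merge s6(95) and 106: 201
merge s7(107) and s4(126): 233
merge s5(156) and s1(162): 318
merge 201 and 233: 434
merge 318 and 434: 752
s2's leaf is at depth 4, giving a 4-bit codeword.

4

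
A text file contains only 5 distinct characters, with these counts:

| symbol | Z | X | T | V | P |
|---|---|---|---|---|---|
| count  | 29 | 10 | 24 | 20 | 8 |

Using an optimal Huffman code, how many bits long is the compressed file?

200

Merge the two smallest weights repeatedly:
P(8) + X(10) → 18
18 + V(20) → 38
T(24) + Z(29) → 53
38 + 53 → 91
The encoded length is the sum of every internal node's weight: 18 + 38 + 53 + 91 = 200 bits.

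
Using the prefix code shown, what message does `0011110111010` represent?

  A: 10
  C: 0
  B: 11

CCBBCBAA

Read left to right; each codeword is recognised as soon as it completes (prefix code):
  0→C | 0→C | 11→B | 11→B | 0→C | 11→B | 10→A | 10→A
Decoded message: CCBBCBAA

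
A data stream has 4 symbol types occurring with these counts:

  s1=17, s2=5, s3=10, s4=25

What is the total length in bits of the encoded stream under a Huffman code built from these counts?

Build the Huffman tree bottom-up:
combine s2(5), s3(10) → 15
combine 15, s1(17) → 32
combine s4(25), 32 → 57
Each symbol's bit-cost is frequency × depth; summing gives 104 bits (equivalently 15 + 32 + 57).

104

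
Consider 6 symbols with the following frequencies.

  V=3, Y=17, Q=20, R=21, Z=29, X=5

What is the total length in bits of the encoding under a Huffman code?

Build the Huffman tree bottom-up:
V(3) + X(5) → 8
8 + Y(17) → 25
Q(20) + R(21) → 41
25 + Z(29) → 54
41 + 54 → 95
Each symbol's bit-cost is frequency × depth; summing gives 223 bits (equivalently 8 + 25 + 41 + 54 + 95).

223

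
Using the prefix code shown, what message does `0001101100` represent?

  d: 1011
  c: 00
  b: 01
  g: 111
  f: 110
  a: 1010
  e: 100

Read left to right; each codeword is recognised as soon as it completes (prefix code):
  00→c | 01→b | 1011→d | 00→c
Decoded message: cbdc

cbdc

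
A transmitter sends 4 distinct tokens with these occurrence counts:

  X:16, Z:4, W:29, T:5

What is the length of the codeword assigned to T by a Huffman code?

3

Repeatedly merge the two smallest:
Z(4) + T(5) → 9
9 + X(16) → 25
25 + W(29) → 54
The subtree containing T is merged 3 times, so code length = 3.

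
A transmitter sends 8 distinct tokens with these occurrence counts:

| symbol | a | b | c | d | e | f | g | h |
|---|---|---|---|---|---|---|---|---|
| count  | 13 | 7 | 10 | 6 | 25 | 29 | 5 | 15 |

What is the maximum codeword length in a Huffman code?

4

Merge the two lowest-weight nodes at each step:
merge g(5) and d(6): 11
merge b(7) and c(10): 17
merge 11 and a(13): 24
merge h(15) and 17: 32
merge 24 and e(25): 49
merge f(29) and 32: 61
merge 49 and 61: 110
Maximum depth reached is 4.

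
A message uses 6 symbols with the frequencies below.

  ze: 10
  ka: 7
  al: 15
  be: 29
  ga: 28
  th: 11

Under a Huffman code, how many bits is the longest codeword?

3

Merge the two lowest-weight nodes at each step:
combine ka(7), ze(10) → 17
combine th(11), al(15) → 26
combine 17, 26 → 43
combine ga(28), be(29) → 57
combine 43, 57 → 100
The first pair merged (ka, ze) ends up deepest, at depth 3.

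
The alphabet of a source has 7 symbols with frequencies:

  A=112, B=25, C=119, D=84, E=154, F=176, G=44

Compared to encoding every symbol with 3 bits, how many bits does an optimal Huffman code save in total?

Fixed-length: 3 bits × 714 symbols = 2142 bits.
Huffman merges:
merge B(25) and G(44): 69
merge 69 and D(84): 153
merge A(112) and C(119): 231
merge 153 and E(154): 307
merge F(176) and 231: 407
merge 307 and 407: 714
Huffman total = 69 + 153 + 231 + 307 + 407 + 714 = 1881 bits.
Saving = 2142 − 1881 = 261 bits.

261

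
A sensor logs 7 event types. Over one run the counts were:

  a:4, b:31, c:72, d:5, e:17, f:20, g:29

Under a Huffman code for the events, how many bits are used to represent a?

Build the tree from the bottom:
merge a(4) and d(5): 9
merge 9 and e(17): 26
merge f(20) and 26: 46
merge g(29) and b(31): 60
merge 46 and 60: 106
merge c(72) and 106: 178
The subtree containing a is merged 5 times, so code length = 5.

5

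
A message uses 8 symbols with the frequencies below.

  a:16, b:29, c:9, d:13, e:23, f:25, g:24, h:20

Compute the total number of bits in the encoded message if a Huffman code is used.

Merge the two smallest weights repeatedly:
c(9) + d(13) → 22
a(16) + h(20) → 36
22 + e(23) → 45
g(24) + f(25) → 49
b(29) + 36 → 65
45 + 49 → 94
65 + 94 → 159
Each symbol's bit-cost is frequency × depth; summing gives 470 bits (equivalently 22 + 36 + 45 + 49 + 65 + 94 + 159).

470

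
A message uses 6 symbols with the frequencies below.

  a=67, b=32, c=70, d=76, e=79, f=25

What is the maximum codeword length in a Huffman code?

Merge the two lowest-weight nodes at each step:
combine f(25), b(32) → 57
combine 57, a(67) → 124
combine c(70), d(76) → 146
combine e(79), 124 → 203
combine 146, 203 → 349
Maximum depth reached is 4.

4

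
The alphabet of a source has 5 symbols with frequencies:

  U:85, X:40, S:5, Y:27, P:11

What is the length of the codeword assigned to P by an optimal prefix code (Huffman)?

Build the tree from the bottom:
S(5) + P(11) → 16
16 + Y(27) → 43
X(40) + 43 → 83
83 + U(85) → 168
P's leaf is at depth 4, giving a 4-bit codeword.

4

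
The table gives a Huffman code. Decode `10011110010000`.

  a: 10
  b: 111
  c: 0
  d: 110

acbacaccc

Read left to right; each codeword is recognised as soon as it completes (prefix code):
  10→a | 0→c | 111→b | 10→a | 0→c | 10→a | 0→c | 0→c | 0→c
Decoded message: acbacaccc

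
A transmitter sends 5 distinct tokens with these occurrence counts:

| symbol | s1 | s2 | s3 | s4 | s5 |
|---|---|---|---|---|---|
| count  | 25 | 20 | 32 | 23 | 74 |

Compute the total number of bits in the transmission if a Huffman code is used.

Build the Huffman tree bottom-up:
merge s2(20) and s4(23): 43
merge s1(25) and s3(32): 57
merge 43 and 57: 100
merge s5(74) and 100: 174
Total encoded bits = sum of merged weights = 43 + 57 + 100 + 174 = 374.

374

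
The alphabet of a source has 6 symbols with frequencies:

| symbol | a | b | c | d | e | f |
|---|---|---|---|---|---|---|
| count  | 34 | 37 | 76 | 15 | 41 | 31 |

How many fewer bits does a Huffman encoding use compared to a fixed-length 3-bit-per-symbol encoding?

Fixed-length: 3 bits × 234 symbols = 702 bits.
Huffman merges:
d(15) + f(31) → 46
a(34) + b(37) → 71
e(41) + 46 → 87
71 + c(76) → 147
87 + 147 → 234
Huffman total = 46 + 71 + 87 + 147 + 234 = 585 bits.
Saving = 702 − 585 = 117 bits.

117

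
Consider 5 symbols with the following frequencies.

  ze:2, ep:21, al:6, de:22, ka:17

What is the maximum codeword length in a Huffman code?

3

Merge the two lowest-weight nodes at each step:
ze(2) + al(6) → 8
8 + ka(17) → 25
ep(21) + de(22) → 43
25 + 43 → 68
Maximum depth reached is 3.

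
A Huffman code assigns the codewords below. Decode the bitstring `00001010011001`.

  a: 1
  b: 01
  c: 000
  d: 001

Read left to right; each codeword is recognised as soon as it completes (prefix code):
  000→c | 01→b | 01→b | 001→d | 1→a | 001→d
Decoded message: cbbdad

cbbdad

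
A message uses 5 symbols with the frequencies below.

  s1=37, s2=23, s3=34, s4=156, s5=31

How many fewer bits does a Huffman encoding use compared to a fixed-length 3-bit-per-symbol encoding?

312

Fixed-length: 3 bits × 281 symbols = 843 bits.
Huffman merges:
merge s2(23) and s5(31): 54
merge s3(34) and s1(37): 71
merge 54 and 71: 125
merge 125 and s4(156): 281
Huffman total = 54 + 71 + 125 + 281 = 531 bits.
Saving = 843 − 531 = 312 bits.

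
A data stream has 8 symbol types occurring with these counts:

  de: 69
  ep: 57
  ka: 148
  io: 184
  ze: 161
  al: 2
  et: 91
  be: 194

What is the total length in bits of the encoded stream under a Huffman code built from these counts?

2527

Build the Huffman tree bottom-up:
combine al(2), ep(57) → 59
combine 59, de(69) → 128
combine et(91), 128 → 219
combine ka(148), ze(161) → 309
combine io(184), be(194) → 378
combine 219, 309 → 528
combine 378, 528 → 906
Total encoded bits = sum of merged weights = 59 + 128 + 219 + 309 + 378 + 528 + 906 = 2527.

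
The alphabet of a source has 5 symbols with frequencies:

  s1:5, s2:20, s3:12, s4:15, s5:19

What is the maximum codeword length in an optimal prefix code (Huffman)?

3

Merge the two lowest-weight nodes at each step:
merge s1(5) and s3(12): 17
merge s4(15) and 17: 32
merge s5(19) and s2(20): 39
merge 32 and 39: 71
The first pair merged (s1, s3) ends up deepest, at depth 3.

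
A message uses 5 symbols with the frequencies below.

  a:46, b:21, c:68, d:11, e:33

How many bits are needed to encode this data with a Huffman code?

Merge the two smallest weights repeatedly:
combine d(11), b(21) → 32
combine 32, e(33) → 65
combine a(46), 65 → 111
combine c(68), 111 → 179
Each symbol's bit-cost is frequency × depth; summing gives 387 bits (equivalently 32 + 65 + 111 + 179).

387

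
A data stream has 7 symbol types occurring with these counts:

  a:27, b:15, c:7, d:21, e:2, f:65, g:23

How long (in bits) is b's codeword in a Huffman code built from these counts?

4

Huffman merges, smallest pair first:
combine e(2), c(7) → 9
combine 9, b(15) → 24
combine d(21), g(23) → 44
combine 24, a(27) → 51
combine 44, 51 → 95
combine f(65), 95 → 160
b's leaf is at depth 4, giving a 4-bit codeword.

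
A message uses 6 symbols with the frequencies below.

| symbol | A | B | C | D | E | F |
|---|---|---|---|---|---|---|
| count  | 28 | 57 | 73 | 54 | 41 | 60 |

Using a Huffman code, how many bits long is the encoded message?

806

Merge the two smallest weights repeatedly:
combine A(28), E(41) → 69
combine D(54), B(57) → 111
combine F(60), 69 → 129
combine C(73), 111 → 184
combine 129, 184 → 313
The encoded length is the sum of every internal node's weight: 69 + 111 + 129 + 184 + 313 = 806 bits.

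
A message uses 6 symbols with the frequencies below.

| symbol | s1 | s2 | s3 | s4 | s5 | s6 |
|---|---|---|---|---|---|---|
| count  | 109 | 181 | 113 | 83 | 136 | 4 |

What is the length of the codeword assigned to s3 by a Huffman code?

2

Build the tree from the bottom:
combine s6(4), s4(83) → 87
combine 87, s1(109) → 196
combine s3(113), s5(136) → 249
combine s2(181), 196 → 377
combine 249, 377 → 626
s3's leaf is at depth 2, giving a 2-bit codeword.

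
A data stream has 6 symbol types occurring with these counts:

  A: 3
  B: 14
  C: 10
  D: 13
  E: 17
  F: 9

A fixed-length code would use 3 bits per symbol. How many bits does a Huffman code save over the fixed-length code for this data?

Fixed-length: 3 bits × 66 symbols = 198 bits.
Huffman merges:
merge A(3) and F(9): 12
merge C(10) and 12: 22
merge D(13) and B(14): 27
merge E(17) and 22: 39
merge 27 and 39: 66
Huffman total = 12 + 22 + 27 + 39 + 66 = 166 bits.
Saving = 198 − 166 = 32 bits.

32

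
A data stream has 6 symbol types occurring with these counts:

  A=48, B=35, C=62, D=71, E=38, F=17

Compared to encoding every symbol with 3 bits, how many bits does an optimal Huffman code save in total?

Fixed-length: 3 bits × 271 symbols = 813 bits.
Huffman merges:
combine F(17), B(35) → 52
combine E(38), A(48) → 86
combine 52, C(62) → 114
combine D(71), 86 → 157
combine 114, 157 → 271
Huffman total = 52 + 86 + 114 + 157 + 271 = 680 bits.
Saving = 813 − 680 = 133 bits.

133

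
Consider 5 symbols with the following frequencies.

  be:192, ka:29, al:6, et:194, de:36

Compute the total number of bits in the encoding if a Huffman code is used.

Merge the two smallest weights repeatedly:
combine al(6), ka(29) → 35
combine 35, de(36) → 71
combine 71, be(192) → 263
combine et(194), 263 → 457
The encoded length is the sum of every internal node's weight: 35 + 71 + 263 + 457 = 826 bits.

826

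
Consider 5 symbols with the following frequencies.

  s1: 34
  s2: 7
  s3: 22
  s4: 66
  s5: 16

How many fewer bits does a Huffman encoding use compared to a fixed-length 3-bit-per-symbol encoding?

143

Fixed-length: 3 bits × 145 symbols = 435 bits.
Huffman merges:
s2(7) + s5(16) → 23
s3(22) + 23 → 45
s1(34) + 45 → 79
s4(66) + 79 → 145
Huffman total = 23 + 45 + 79 + 145 = 292 bits.
Saving = 435 − 292 = 143 bits.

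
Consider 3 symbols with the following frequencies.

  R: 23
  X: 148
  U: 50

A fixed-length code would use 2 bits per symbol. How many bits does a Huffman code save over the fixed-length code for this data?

148

Fixed-length: 2 bits × 221 symbols = 442 bits.
Huffman merges:
combine R(23), U(50) → 73
combine 73, X(148) → 221
Huffman total = 73 + 221 = 294 bits.
Saving = 442 − 294 = 148 bits.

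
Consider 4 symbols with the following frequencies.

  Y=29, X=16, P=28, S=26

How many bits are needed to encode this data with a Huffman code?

198

Merge the two smallest weights repeatedly:
merge X(16) and S(26): 42
merge P(28) and Y(29): 57
merge 42 and 57: 99
Total encoded bits = sum of merged weights = 42 + 57 + 99 = 198.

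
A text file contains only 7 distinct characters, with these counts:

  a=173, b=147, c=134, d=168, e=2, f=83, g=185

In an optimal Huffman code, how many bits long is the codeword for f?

Huffman merges, smallest pair first:
combine e(2), f(83) → 85
combine 85, c(134) → 219
combine b(147), d(168) → 315
combine a(173), g(185) → 358
combine 219, 315 → 534
combine 358, 534 → 892
f sits 4 levels below the root, so its codeword is 4 bits.

4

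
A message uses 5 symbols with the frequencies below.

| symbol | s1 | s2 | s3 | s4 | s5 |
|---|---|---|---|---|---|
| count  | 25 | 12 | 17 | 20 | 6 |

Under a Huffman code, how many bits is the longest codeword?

Merge the two lowest-weight nodes at each step:
combine s5(6), s2(12) → 18
combine s3(17), 18 → 35
combine s4(20), s1(25) → 45
combine 35, 45 → 80
The first pair merged (s5, s2) ends up deepest, at depth 3.

3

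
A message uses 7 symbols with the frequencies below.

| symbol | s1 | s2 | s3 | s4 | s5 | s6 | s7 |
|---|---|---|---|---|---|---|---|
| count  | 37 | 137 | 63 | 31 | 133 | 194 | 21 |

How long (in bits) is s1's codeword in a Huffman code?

Build the tree from the bottom:
combine s7(21), s4(31) → 52
combine s1(37), 52 → 89
combine s3(63), 89 → 152
combine s5(133), s2(137) → 270
combine 152, s6(194) → 346
combine 270, 346 → 616
s1's leaf is at depth 4, giving a 4-bit codeword.

4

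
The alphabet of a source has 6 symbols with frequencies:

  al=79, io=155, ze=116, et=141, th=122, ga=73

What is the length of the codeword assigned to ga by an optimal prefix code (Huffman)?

Repeatedly merge the two smallest:
combine ga(73), al(79) → 152
combine ze(116), th(122) → 238
combine et(141), 152 → 293
combine io(155), 238 → 393
combine 293, 393 → 686
The subtree containing ga is merged 3 times, so code length = 3.

3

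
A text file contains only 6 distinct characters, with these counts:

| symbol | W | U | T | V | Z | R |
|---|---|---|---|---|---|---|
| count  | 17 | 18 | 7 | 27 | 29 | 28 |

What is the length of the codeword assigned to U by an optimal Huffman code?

3

Huffman merges, smallest pair first:
T(7) + W(17) → 24
U(18) + 24 → 42
V(27) + R(28) → 55
Z(29) + 42 → 71
55 + 71 → 126
The subtree containing U is merged 3 times, so code length = 3.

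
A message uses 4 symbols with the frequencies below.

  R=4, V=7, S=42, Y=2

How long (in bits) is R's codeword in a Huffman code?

Build the tree from the bottom:
combine Y(2), R(4) → 6
combine 6, V(7) → 13
combine 13, S(42) → 55
R's leaf is at depth 3, giving a 3-bit codeword.

3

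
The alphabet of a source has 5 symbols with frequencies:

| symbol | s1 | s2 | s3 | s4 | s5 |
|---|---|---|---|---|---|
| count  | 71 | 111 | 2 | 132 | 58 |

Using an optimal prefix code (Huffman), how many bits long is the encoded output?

Greedily combine the two least-frequent nodes:
s3(2) + s5(58) → 60
60 + s1(71) → 131
s2(111) + 131 → 242
s4(132) + 242 → 374
The encoded length is the sum of every internal node's weight: 60 + 131 + 242 + 374 = 807 bits.

807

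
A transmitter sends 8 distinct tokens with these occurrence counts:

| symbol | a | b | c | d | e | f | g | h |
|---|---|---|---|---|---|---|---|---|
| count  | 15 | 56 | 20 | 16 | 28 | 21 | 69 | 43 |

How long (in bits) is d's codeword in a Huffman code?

Huffman merges, smallest pair first:
a(15) + d(16) → 31
c(20) + f(21) → 41
e(28) + 31 → 59
41 + h(43) → 84
b(56) + 59 → 115
g(69) + 84 → 153
115 + 153 → 268
d's leaf is at depth 4, giving a 4-bit codeword.

4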